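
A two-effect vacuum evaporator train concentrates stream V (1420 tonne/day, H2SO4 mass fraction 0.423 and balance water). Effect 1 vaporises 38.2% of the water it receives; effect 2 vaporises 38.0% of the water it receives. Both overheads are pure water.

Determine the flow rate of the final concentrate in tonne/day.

water in feed = 1420×0.577 = 819.34 tonne/day.
After stage 1: water left = (1−0.382)×819.34 = 506.35; stream total = 1107 tonne/day.
After stage 2: water left = (1−0.380)×506.35 = 313.94; final concentrate = 914.6 tonne/day.

914.6 tonne/day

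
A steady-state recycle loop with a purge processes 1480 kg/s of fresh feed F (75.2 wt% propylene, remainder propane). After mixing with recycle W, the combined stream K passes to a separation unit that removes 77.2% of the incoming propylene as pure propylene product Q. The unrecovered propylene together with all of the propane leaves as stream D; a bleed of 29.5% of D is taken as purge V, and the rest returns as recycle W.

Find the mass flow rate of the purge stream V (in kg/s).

456.2 kg/s

propane enters only via F and leaves only via the purge: 1480×0.248 = 0.295×(propane in D), and the separation unit passes all propane, so propane in K = propane in D = 1244.2 kg/s.
propylene in K: m_A = 1480×0.752 + (1−0.295)·(1−0.772)·m_A, so m_A = 1113/0.8393 = 1326.1 kg/s.
D = (1−0.772)×1326.1 + 1244.2 = 1546.6 kg/s.
Purge V = 0.295×1546.6 = 456.23 kg/s.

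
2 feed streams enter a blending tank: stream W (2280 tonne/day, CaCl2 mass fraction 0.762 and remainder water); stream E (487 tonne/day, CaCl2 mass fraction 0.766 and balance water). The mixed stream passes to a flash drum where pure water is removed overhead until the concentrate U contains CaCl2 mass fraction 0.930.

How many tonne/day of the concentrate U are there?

CaCl2 entering = 2280×0.762 + 487×0.766 = 2110.4 tonne/day.
All CaCl2 reports to U, so U = 2110.4/0.930 = 2269.2 tonne/day.

2269 tonne/day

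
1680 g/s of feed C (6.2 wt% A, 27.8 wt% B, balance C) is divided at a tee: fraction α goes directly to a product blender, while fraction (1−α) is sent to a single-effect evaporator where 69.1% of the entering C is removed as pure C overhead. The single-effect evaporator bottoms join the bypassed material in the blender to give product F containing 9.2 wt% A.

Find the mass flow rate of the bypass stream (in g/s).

478.8 g/s

All 1680×0.062 = 104.16 g/s of A reaches F, so F = 104.16/0.092 = 1132.2 g/s and vapour = 547.83 g/s.
The evaporator receives (1−α)·1680 of feed at 0.660 C and removes 0.691 of that C:
0.691×0.660×(1−α)×1680 = 547.83
(1−α) = 547.83/766.18 = 0.7150;  α = 0.2850.
Bypass flow = 0.2850×1680 = 478.79 g/s.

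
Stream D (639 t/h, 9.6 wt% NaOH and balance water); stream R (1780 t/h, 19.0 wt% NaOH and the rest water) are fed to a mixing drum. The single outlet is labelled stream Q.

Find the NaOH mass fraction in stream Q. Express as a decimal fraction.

Total flow out = 639 + 1780 = 2419 t/h.
NaOH in = 639×0.096 + 1780×0.190 = 399.54 t/h.
NaOH mass fraction in Q = 399.54/2419 = 0.1652.

0.1652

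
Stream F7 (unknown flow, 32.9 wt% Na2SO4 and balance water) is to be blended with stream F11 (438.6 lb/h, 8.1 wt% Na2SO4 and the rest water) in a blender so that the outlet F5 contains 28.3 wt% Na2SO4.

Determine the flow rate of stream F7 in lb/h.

1926 lb/h

Let F7 be the unknown flow. Total out = 438.6 + F7.
Na2SO4 balance: 35.527 + 0.329·F7 = 0.283·(438.6 + F7)
(0.329 − 0.283)·F7 = 0.283×438.6 − 35.527 = 88.597
F7 = 88.597 / 0.046 = 1926 lb/h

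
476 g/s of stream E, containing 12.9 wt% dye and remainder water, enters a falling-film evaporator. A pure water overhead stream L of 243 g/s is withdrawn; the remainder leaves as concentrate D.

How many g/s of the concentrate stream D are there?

233 g/s

Concentrate = 476 − 243 = 233 g/s.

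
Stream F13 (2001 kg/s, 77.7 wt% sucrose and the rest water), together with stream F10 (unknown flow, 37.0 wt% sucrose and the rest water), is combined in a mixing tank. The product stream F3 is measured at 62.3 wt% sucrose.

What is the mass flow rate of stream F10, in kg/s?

Let F10 be the unknown flow. Total out = 2001 + F10.
sucrose balance: 1554.8 + 0.370·F10 = 0.623·(2001 + F10)
(0.370 − 0.623)·F10 = 0.623×2001 − 1554.8 = -308.15
F10 = -308.15 / -0.253 = 1218 kg/s

1218 kg/s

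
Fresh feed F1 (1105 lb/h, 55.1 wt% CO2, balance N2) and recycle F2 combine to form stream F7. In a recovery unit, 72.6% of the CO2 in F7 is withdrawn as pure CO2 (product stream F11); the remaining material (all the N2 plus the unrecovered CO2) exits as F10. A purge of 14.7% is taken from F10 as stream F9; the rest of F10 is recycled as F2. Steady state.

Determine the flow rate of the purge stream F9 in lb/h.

N2 enters only via F1 and leaves only via the purge: 1105×0.449 = 0.147×(N2 in F10), and the recovery unit passes all N2, so N2 in F7 = N2 in F10 = 3375.1 lb/h.
CO2 in F7: m_A = 1105×0.551 + (1−0.147)·(1−0.726)·m_A, so m_A = 608.86/0.7663 = 794.56 lb/h.
F10 = (1−0.726)×794.56 + 3375.1 = 3592.8 lb/h.
Purge F9 = 0.147×3592.8 = 528.15 lb/h.

528.1 lb/h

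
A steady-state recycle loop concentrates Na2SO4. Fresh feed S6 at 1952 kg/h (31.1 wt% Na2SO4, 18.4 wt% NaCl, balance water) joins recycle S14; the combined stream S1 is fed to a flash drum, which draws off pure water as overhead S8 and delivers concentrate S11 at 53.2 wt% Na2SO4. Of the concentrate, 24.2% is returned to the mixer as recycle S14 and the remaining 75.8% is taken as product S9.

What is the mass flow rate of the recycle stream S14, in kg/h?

Overall Na2SO4 balance (none leaves overhead): Na2SO4 in fresh feed = Na2SO4 in product, i.e. 1952×0.311 = (1−0.242)·S11·0.532.
S11 = 607.07/(0.532×0.758) = 1505.4 kg/h.
Recycle S14 = 0.242×1505.4 = 364.31 kg/h.

364.3 kg/h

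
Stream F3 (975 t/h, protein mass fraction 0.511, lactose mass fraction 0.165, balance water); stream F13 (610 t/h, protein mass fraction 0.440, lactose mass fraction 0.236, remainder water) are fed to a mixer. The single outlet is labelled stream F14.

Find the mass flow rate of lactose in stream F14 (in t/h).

lactose out = lactose in = 975×0.165 + 610×0.236 = 304.83 t/h.

304.8 t/h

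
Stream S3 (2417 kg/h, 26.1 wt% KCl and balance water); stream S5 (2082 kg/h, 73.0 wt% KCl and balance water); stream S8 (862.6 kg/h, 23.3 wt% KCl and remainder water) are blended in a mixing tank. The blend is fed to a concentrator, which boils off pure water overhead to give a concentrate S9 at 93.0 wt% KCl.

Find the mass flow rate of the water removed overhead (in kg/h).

2833 kg/h

KCl entering = 2417×0.261 + 2082×0.730 + 862.6×0.233 = 2351.7 kg/h.
All KCl reports to S9, so S9 = 2351.7/0.930 = 2528.7 kg/h.
Total feed = 5361.6 kg/h; overhead = 5361.6 − 2528.7 = 2832.9 kg/h.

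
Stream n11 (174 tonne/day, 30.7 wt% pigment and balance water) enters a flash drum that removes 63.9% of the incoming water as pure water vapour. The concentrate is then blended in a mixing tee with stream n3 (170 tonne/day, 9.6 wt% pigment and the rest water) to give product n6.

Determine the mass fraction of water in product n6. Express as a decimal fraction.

0.7388

Vapour removed = 0.639×0.693×174 = 77.052 tonne/day; concentrate = 96.948 tonne/day.
water reaching the mixer = 43.53 (from concentrate) + 170×0.904 = 197.21 tonne/day.
Product flow = 96.948 + 170 = 266.95 tonne/day; water fraction = 0.7388.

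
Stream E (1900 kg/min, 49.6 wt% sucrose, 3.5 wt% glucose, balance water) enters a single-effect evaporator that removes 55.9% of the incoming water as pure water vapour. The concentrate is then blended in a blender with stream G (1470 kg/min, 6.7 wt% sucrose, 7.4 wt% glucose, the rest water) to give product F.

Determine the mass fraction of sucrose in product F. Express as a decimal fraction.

Vapour removed = 0.559×0.469×1900 = 498.12 kg/min; concentrate = 1401.9 kg/min.
sucrose reaching the mixer = 942.4 (from concentrate) + 1470×0.067 = 1040.9 kg/min.
Product flow = 1401.9 + 1470 = 2871.9 kg/min; sucrose fraction = 0.362.

0.362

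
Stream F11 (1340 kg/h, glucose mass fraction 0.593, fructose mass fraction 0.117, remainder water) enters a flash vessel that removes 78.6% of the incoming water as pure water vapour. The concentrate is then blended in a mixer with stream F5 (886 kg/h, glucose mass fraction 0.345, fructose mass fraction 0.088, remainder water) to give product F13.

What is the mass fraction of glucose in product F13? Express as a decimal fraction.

Vapour removed = 0.786×0.290×1340 = 305.44 kg/h; concentrate = 1034.6 kg/h.
glucose reaching the mixer = 794.62 (from concentrate) + 886×0.345 = 1100.3 kg/h.
Product flow = 1034.6 + 886 = 1920.6 kg/h; glucose fraction = 0.573.

0.573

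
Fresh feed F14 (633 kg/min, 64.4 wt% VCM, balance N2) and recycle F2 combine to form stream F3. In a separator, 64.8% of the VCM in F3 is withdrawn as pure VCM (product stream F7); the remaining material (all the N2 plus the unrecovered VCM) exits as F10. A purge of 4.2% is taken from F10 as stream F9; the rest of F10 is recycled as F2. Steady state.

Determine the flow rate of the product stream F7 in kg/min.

VCM in F3: m_A = 633×0.644 + (1−0.042)·(1−0.648)·m_A, so m_A = 407.65/0.6628 = 615.06 kg/min.
Product F7 = 0.648×615.06 = 398.56 kg/min.

398.6 kg/min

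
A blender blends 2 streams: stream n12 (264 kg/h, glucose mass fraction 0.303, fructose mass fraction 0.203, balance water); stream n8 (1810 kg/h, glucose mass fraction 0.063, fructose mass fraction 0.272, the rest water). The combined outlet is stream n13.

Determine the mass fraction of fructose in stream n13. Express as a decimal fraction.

0.263

Total flow out = 264 + 1810 = 2074 kg/h.
fructose in = 264×0.203 + 1810×0.272 = 545.91 kg/h.
fructose mass fraction in n13 = 545.91/2074 = 0.263.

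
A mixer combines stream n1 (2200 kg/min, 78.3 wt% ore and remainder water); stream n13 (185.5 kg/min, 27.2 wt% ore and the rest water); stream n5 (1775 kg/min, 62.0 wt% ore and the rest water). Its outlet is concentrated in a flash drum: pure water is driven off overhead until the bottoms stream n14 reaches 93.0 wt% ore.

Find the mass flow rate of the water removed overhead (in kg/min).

1071 kg/min

ore entering = 2200×0.783 + 185.5×0.272 + 1775×0.620 = 2873.6 kg/min.
All ore reports to n14, so n14 = 2873.6/0.930 = 3089.8 kg/min.
Total feed = 4160.5 kg/min; overhead = 4160.5 − 3089.8 = 1070.7 kg/min.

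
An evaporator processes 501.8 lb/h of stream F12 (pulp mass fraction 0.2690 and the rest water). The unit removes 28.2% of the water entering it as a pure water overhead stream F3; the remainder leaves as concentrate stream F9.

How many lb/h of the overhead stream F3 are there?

103.4 lb/h

water entering = 501.8×0.731 = 366.82 lb/h; overhead removed = 0.282×366.82 = 103.44 lb/h.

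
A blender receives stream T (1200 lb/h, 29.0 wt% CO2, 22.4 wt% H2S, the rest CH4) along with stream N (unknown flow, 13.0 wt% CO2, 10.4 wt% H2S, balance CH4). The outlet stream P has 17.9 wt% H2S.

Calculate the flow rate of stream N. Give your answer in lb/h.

Let N be the unknown flow. Total out = 1200 + N.
H2S balance: 268.8 + 0.104·N = 0.179·(1200 + N)
(0.104 − 0.179)·N = 0.179×1200 − 268.8 = -54
N = -54 / -0.075 = 720 lb/h

720 lb/h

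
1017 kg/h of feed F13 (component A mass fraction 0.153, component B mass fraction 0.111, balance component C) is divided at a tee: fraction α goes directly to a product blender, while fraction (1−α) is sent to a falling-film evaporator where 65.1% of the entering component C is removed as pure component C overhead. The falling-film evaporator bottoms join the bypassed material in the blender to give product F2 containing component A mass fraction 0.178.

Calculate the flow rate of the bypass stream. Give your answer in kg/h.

718.9 kg/h

All 1017×0.153 = 155.6 kg/h of component A reaches F2, so F2 = 155.6/0.178 = 874.16 kg/h and vapour = 142.84 kg/h.
The evaporator receives (1−α)·1017 of feed at 0.736 component C and removes 0.651 of that component C:
0.651×0.736×(1−α)×1017 = 142.84
(1−α) = 142.84/487.28 = 0.2931;  α = 0.7069.
Bypass flow = 0.7069×1017 = 718.89 kg/h.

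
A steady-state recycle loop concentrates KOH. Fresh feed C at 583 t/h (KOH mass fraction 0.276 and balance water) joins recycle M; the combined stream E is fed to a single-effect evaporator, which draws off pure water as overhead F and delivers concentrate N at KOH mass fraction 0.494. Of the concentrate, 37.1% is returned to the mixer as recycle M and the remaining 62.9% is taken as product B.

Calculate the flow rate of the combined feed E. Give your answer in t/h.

775.1 t/h

Overall KOH balance (none leaves overhead): KOH in fresh feed = KOH in product, i.e. 583×0.276 = (1−0.371)·N·0.494.
N = 160.91/(0.494×0.629) = 517.85 t/h.
Recycle M = 0.371×517.85 = 192.12 t/h.
Combined feed E = 583 + 192.12 = 775.12 t/h.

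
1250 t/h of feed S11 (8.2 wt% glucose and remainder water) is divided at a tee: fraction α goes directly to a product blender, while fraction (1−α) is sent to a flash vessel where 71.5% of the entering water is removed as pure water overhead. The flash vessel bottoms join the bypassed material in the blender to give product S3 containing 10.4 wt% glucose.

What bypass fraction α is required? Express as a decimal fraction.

All 1250×0.082 = 102.5 t/h of glucose reaches S3, so S3 = 102.5/0.104 = 985.58 t/h and vapour = 264.42 t/h.
The evaporator receives (1−α)·1250 of feed at 0.918 water and removes 0.715 of that water:
0.715×0.918×(1−α)×1250 = 264.42
(1−α) = 264.42/820.46 = 0.3223;  α = 0.6777.

0.678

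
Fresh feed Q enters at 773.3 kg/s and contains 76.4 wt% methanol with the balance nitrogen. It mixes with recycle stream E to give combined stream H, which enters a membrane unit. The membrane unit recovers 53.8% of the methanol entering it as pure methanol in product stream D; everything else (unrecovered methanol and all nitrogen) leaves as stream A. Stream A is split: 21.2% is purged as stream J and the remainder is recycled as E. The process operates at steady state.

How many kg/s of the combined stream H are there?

nitrogen enters only via Q and leaves only via the purge: 773.3×0.236 = 0.212×(nitrogen in A), and the membrane unit passes all nitrogen, so nitrogen in H = nitrogen in A = 860.84 kg/s.
methanol in H: m_A = 773.3×0.764 + (1−0.212)·(1−0.538)·m_A, so m_A = 590.8/0.6359 = 929.01 kg/s.
H = 929.01 + 860.84 = 1789.9 kg/s.

1790 kg/s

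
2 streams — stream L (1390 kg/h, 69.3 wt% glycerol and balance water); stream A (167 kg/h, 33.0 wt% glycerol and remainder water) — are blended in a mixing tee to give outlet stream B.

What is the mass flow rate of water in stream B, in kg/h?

water out = water in = 1390×0.307 + 167×0.670 = 538.62 kg/h.

538.6 kg/h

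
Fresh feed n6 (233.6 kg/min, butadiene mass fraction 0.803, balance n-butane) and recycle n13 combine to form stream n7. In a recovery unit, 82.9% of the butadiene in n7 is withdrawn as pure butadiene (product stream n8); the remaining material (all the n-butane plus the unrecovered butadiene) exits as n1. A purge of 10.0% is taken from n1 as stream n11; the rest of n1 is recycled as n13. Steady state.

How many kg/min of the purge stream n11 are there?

49.81 kg/min

n-butane enters only via n6 and leaves only via the purge: 233.6×0.197 = 0.100×(n-butane in n1), and the recovery unit passes all n-butane, so n-butane in n7 = n-butane in n1 = 460.19 kg/min.
butadiene in n7: m_A = 233.6×0.803 + (1−0.100)·(1−0.829)·m_A, so m_A = 187.58/0.8461 = 221.7 kg/min.
n1 = (1−0.829)×221.7 + 460.19 = 498.1 kg/min.
Purge n11 = 0.100×498.1 = 49.81 kg/min.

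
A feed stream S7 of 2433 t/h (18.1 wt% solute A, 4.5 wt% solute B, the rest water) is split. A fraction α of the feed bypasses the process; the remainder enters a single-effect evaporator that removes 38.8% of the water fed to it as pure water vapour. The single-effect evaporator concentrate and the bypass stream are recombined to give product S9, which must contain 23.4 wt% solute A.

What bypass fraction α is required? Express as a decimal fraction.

All 2433×0.181 = 440.37 t/h of solute A reaches S9, so S9 = 440.37/0.234 = 1881.9 t/h and vapour = 551.06 t/h.
The evaporator receives (1−α)·2433 of feed at 0.774 water and removes 0.388 of that water:
0.388×0.774×(1−α)×2433 = 551.06
(1−α) = 551.06/730.66 = 0.7542;  α = 0.2458.

0.246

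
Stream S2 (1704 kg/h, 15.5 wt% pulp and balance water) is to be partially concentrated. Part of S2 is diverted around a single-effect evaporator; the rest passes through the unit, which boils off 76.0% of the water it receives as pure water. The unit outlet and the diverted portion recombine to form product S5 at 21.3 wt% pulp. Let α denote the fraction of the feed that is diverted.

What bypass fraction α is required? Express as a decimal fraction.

All 1704×0.155 = 264.12 kg/h of pulp reaches S5, so S5 = 264.12/0.213 = 1240 kg/h and vapour = 464 kg/h.
The evaporator receives (1−α)·1704 of feed at 0.845 water and removes 0.760 of that water:
0.760×0.845×(1−α)×1704 = 464
(1−α) = 464/1094.3 = 0.4240;  α = 0.5760.

0.576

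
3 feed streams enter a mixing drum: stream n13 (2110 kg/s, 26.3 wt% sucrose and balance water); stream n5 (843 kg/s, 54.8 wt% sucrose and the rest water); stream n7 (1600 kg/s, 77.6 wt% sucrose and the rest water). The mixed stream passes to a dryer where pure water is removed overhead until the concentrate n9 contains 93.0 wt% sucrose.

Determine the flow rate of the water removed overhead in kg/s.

sucrose entering = 2110×0.263 + 843×0.548 + 1600×0.776 = 2258.5 kg/s.
All sucrose reports to n9, so n9 = 2258.5/0.930 = 2428.5 kg/s.
Total feed = 4553 kg/s; overhead = 4553 − 2428.5 = 2124.5 kg/s.

2125 kg/s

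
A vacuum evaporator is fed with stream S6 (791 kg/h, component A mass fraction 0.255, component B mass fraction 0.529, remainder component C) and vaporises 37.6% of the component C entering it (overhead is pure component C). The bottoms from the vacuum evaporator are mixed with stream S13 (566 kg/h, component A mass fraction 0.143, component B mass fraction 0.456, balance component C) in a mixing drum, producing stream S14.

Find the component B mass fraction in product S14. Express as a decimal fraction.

0.523

Vapour removed = 0.376×0.216×791 = 64.242 kg/h; concentrate = 726.76 kg/h.
component B reaching the mixer = 418.44 (from concentrate) + 566×0.456 = 676.54 kg/h.
Product flow = 726.76 + 566 = 1292.8 kg/h; component B fraction = 0.523.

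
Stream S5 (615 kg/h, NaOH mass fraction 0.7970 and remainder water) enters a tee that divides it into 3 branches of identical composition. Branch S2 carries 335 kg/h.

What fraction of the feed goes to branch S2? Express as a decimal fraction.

Fraction to S2 = 335/615 = 0.5447.

0.545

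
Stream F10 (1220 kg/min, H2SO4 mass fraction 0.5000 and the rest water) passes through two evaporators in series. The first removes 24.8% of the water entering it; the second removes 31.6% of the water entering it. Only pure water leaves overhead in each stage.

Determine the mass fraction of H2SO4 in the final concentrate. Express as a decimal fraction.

water in feed = 1220×0.500 = 610 kg/min.
After stage 1: water left = (1−0.248)×610 = 458.72; stream total = 1068.7 kg/min.
After stage 2: water left = (1−0.316)×458.72 = 313.76; final concentrate = 923.76 kg/min.
H2SO4 fraction = 610/923.76 = 0.6603.

0.6603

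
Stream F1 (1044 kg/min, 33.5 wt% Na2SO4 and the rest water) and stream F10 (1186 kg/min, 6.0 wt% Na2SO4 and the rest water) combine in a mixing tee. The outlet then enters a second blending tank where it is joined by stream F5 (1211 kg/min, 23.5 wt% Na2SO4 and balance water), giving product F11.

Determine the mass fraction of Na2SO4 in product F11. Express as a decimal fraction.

0.2050

Overall, product flow = 3441 kg/min.
Na2SO4 in = 1044×0.335 + 1186×0.060 + 1211×0.235 = 705.49 kg/min.
Na2SO4 fraction in F11 = 0.2050.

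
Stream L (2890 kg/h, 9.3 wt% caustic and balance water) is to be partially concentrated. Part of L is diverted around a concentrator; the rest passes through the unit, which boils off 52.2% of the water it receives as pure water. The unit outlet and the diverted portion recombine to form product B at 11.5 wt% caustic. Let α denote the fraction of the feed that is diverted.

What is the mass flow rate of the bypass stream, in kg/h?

1722 kg/h

All 2890×0.093 = 268.77 kg/h of caustic reaches B, so B = 268.77/0.115 = 2337.1 kg/h and vapour = 552.87 kg/h.
The evaporator receives (1−α)·2890 of feed at 0.907 water and removes 0.522 of that water:
0.522×0.907×(1−α)×2890 = 552.87
(1−α) = 552.87/1368.3 = 0.4041;  α = 0.5959.
Bypass flow = 0.5959×2890 = 1722.3 kg/h.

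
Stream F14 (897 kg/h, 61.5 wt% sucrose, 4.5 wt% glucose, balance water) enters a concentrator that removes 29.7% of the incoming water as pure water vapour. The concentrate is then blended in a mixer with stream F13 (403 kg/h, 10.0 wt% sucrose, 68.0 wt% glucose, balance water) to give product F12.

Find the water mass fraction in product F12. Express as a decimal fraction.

Vapour removed = 0.297×0.340×897 = 90.579 kg/h; concentrate = 806.42 kg/h.
water reaching the mixer = 214.4 (from concentrate) + 403×0.220 = 303.06 kg/h.
Product flow = 806.42 + 403 = 1209.4 kg/h; water fraction = 0.251.

0.251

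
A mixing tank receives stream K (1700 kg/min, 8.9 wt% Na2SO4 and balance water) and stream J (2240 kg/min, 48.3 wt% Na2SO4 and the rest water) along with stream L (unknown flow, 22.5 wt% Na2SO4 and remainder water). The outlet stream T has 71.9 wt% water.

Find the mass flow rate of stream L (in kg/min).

2251 kg/min

Let L be the unknown flow. Total out = 3940 + L.
water balance: 2706.8 + 0.775·L = 0.719·(3940 + L)
(0.775 − 0.719)·L = 0.719×3940 − 2706.8 = 126.08
L = 126.08 / 0.056 = 2251.4 kg/min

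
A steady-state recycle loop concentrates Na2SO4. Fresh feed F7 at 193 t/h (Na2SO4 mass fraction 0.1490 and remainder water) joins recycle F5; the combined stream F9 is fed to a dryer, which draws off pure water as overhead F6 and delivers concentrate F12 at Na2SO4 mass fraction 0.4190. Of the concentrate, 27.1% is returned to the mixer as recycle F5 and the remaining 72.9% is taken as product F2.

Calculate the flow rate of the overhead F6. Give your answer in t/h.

Overall Na2SO4 balance (none leaves overhead): Na2SO4 in fresh feed = Na2SO4 in product, i.e. 193×0.149 = (1−0.271)·F12·0.419.
F12 = 28.757/(0.419×0.729) = 94.146 t/h.
Recycle F5 = 0.271×94.146 = 25.514 t/h.
Combined feed F9 = 193 + 25.514 = 218.51 t/h.
Overhead F6 = F9 − F12 = 218.51 − 94.146 = 124.37 t/h.

124.4 t/h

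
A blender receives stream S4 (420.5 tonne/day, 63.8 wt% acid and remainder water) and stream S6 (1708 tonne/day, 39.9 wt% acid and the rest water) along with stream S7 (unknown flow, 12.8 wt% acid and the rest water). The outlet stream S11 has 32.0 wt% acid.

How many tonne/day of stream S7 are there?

1399 tonne/day

Let S7 be the unknown flow. Total out = 2128.5 + S7.
acid balance: 949.77 + 0.128·S7 = 0.320·(2128.5 + S7)
(0.128 − 0.320)·S7 = 0.320×2128.5 − 949.77 = -268.65
S7 = -268.65 / -0.192 = 1399.2 tonne/day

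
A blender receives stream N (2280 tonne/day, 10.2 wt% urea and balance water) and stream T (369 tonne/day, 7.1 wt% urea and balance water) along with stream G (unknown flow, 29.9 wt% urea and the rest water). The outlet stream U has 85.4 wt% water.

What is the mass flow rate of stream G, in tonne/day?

836.6 tonne/day

Let G be the unknown flow. Total out = 2649 + G.
water balance: 2390.2 + 0.701·G = 0.854·(2649 + G)
(0.701 − 0.854)·G = 0.854×2649 − 2390.2 = -127.99
G = -127.99 / -0.153 = 836.57 tonne/day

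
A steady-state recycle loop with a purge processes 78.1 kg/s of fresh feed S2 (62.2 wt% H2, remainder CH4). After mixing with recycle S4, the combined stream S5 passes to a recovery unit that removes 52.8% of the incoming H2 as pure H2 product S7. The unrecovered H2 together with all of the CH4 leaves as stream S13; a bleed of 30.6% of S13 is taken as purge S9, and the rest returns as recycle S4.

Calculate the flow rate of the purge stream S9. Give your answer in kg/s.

CH4 enters only via S2 and leaves only via the purge: 78.1×0.378 = 0.306×(CH4 in S13), and the recovery unit passes all CH4, so CH4 in S5 = CH4 in S13 = 96.476 kg/s.
H2 in S5: m_A = 78.1×0.622 + (1−0.306)·(1−0.528)·m_A, so m_A = 48.578/0.6724 = 72.243 kg/s.
S13 = (1−0.528)×72.243 + 96.476 = 130.57 kg/s.
Purge S9 = 0.306×130.57 = 39.956 kg/s.

39.96 kg/s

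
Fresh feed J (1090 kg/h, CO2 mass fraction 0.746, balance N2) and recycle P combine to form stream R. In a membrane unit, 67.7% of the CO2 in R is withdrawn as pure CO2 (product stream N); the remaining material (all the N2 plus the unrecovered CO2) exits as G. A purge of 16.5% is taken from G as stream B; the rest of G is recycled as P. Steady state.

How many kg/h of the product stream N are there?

CO2 in R: m_A = 1090×0.746 + (1−0.165)·(1−0.677)·m_A, so m_A = 813.14/0.7303 = 1113.4 kg/h.
Product N = 0.677×1113.4 = 753.8 kg/h.

753.8 kg/h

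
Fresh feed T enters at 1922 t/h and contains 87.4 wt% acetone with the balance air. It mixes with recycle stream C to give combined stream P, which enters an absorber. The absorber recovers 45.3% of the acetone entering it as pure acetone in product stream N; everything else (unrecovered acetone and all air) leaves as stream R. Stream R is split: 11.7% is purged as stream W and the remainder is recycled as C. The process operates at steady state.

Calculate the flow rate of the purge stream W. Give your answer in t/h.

450.1 t/h

air enters only via T and leaves only via the purge: 1922×0.126 = 0.117×(air in R), and the absorber passes all air, so air in P = air in R = 2069.8 t/h.
acetone in P: m_A = 1922×0.874 + (1−0.117)·(1−0.453)·m_A, so m_A = 1679.8/0.5170 = 3249.2 t/h.
R = (1−0.453)×3249.2 + 2069.8 = 3847.2 t/h.
Purge W = 0.117×3847.2 = 450.12 t/h.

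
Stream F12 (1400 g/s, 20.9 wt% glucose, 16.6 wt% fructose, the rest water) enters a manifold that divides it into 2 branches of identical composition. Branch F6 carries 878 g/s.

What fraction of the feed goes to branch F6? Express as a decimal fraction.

Fraction to F6 = 878/1400 = 0.6271.

0.627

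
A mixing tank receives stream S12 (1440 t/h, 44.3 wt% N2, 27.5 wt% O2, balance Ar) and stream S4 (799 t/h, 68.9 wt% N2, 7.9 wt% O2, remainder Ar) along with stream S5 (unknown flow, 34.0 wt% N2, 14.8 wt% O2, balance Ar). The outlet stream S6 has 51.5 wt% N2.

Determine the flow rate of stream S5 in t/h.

Let S5 be the unknown flow. Total out = 2239 + S5.
N2 balance: 1188.4 + 0.340·S5 = 0.515·(2239 + S5)
(0.340 − 0.515)·S5 = 0.515×2239 − 1188.4 = -35.346
S5 = -35.346 / -0.175 = 201.98 t/h

202 t/h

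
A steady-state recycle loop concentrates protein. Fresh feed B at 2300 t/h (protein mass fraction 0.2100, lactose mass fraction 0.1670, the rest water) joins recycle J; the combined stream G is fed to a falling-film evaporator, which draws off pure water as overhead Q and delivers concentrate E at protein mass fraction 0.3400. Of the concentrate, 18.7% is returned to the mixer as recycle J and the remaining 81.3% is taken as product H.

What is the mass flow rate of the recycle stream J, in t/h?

326.8 t/h

Overall protein balance (none leaves overhead): protein in fresh feed = protein in product, i.e. 2300×0.210 = (1−0.187)·E·0.340.
E = 483/(0.340×0.813) = 1747.3 t/h.
Recycle J = 0.187×1747.3 = 326.75 t/h.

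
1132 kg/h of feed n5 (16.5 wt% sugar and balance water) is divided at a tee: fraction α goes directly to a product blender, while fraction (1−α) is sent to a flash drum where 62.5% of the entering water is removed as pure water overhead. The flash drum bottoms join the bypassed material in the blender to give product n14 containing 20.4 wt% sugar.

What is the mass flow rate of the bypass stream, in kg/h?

All 1132×0.165 = 186.78 kg/h of sugar reaches n14, so n14 = 186.78/0.204 = 915.59 kg/h and vapour = 216.41 kg/h.
The evaporator receives (1−α)·1132 of feed at 0.835 water and removes 0.625 of that water:
0.625×0.835×(1−α)×1132 = 216.41
(1−α) = 216.41/590.76 = 0.3663;  α = 0.6337.
Bypass flow = 0.6337×1132 = 717.32 kg/h.

717.3 kg/h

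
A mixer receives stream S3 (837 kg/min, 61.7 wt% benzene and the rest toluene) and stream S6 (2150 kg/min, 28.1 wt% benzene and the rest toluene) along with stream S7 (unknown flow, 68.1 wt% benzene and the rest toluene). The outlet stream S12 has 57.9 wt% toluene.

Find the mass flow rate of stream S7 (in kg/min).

Let S7 be the unknown flow. Total out = 2987 + S7.
toluene balance: 1866.4 + 0.319·S7 = 0.579·(2987 + S7)
(0.319 − 0.579)·S7 = 0.579×2987 − 1866.4 = -136.95
S7 = -136.95 / -0.260 = 526.72 kg/min

526.7 kg/min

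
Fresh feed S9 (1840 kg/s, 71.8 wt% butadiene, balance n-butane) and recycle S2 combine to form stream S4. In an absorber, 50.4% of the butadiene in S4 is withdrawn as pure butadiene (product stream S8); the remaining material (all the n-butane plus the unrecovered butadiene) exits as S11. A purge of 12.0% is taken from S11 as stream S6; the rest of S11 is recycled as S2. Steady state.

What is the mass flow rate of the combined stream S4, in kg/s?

n-butane enters only via S9 and leaves only via the purge: 1840×0.282 = 0.120×(n-butane in S11), and the absorber passes all n-butane, so n-butane in S4 = n-butane in S11 = 4324 kg/s.
butadiene in S4: m_A = 1840×0.718 + (1−0.120)·(1−0.504)·m_A, so m_A = 1321.1/0.5635 = 2344.4 kg/s.
S4 = 2344.4 + 4324 = 6668.4 kg/s.

6668 kg/s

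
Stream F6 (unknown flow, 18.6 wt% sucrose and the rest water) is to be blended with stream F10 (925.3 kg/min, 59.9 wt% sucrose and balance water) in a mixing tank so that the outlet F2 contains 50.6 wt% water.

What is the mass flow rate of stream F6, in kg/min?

Let F6 be the unknown flow. Total out = 925.3 + F6.
water balance: 371.05 + 0.814·F6 = 0.506·(925.3 + F6)
(0.814 − 0.506)·F6 = 0.506×925.3 − 371.05 = 97.156
F6 = 97.156 / 0.308 = 315.44 kg/min

315.4 kg/min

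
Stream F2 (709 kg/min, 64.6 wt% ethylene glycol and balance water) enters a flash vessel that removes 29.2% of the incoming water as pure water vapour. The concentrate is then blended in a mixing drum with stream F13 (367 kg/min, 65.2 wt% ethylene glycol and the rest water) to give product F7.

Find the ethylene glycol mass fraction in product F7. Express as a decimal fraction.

0.695

Vapour removed = 0.292×0.354×709 = 73.288 kg/min; concentrate = 635.71 kg/min.
ethylene glycol reaching the mixer = 458.01 (from concentrate) + 367×0.652 = 697.3 kg/min.
Product flow = 635.71 + 367 = 1002.7 kg/min; ethylene glycol fraction = 0.695.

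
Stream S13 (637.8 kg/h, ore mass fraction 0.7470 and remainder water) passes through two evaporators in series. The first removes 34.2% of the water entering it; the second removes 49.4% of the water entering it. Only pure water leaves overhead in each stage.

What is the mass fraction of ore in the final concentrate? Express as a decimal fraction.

water in feed = 637.8×0.253 = 161.36 kg/h.
After stage 1: water left = (1−0.342)×161.36 = 106.18; stream total = 582.61 kg/h.
After stage 2: water left = (1−0.494)×106.18 = 53.726; final concentrate = 530.16 kg/h.
ore fraction = 476.44/530.16 = 0.8987.

0.8987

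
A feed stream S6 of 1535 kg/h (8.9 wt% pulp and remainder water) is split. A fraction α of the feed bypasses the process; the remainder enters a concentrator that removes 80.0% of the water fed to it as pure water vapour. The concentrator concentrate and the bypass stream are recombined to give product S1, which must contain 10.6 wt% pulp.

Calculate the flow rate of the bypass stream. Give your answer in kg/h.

1197 kg/h

All 1535×0.089 = 136.61 kg/h of pulp reaches S1, so S1 = 136.61/0.106 = 1288.8 kg/h and vapour = 246.18 kg/h.
The evaporator receives (1−α)·1535 of feed at 0.911 water and removes 0.800 of that water:
0.800×0.911×(1−α)×1535 = 246.18
(1−α) = 246.18/1118.7 = 0.2201;  α = 0.7799.
Bypass flow = 0.7799×1535 = 1197.2 kg/h.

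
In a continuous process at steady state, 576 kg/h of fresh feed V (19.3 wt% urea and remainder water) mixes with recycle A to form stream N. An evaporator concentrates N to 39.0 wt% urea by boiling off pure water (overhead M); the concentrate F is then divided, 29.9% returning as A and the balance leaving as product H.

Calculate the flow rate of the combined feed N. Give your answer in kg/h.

Overall urea balance (none leaves overhead): urea in fresh feed = urea in product, i.e. 576×0.193 = (1−0.299)·F·0.390.
F = 111.17/(0.390×0.701) = 406.63 kg/h.
Recycle A = 0.299×406.63 = 121.58 kg/h.
Combined feed N = 576 + 121.58 = 697.58 kg/h.

697.6 kg/h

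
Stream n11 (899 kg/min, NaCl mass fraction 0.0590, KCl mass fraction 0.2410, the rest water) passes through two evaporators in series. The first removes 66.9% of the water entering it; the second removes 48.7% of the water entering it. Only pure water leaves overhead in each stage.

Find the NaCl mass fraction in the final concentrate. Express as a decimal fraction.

0.1409

water in feed = 899×0.700 = 629.3 kg/min.
After stage 1: water left = (1−0.669)×629.3 = 208.3; stream total = 478 kg/min.
After stage 2: water left = (1−0.487)×208.3 = 106.86; final concentrate = 376.56 kg/min.
NaCl fraction = 53.041/376.56 = 0.1409.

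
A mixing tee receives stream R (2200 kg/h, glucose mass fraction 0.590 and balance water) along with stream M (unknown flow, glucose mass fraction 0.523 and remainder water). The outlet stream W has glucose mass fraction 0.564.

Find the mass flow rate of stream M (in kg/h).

Let M be the unknown flow. Total out = 2200 + M.
glucose balance: 1298 + 0.523·M = 0.564·(2200 + M)
(0.523 − 0.564)·M = 0.564×2200 − 1298 = -57.2
M = -57.2 / -0.041 = 1395.1 kg/h

1395 kg/h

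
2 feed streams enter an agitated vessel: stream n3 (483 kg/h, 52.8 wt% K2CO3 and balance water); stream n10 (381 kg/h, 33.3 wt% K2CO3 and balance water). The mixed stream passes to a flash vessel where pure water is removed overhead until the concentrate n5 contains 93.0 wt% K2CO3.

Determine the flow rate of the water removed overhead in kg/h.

K2CO3 entering = 483×0.528 + 381×0.333 = 381.9 kg/h.
All K2CO3 reports to n5, so n5 = 381.9/0.930 = 410.64 kg/h.
Total feed = 864 kg/h; overhead = 864 − 410.64 = 453.36 kg/h.

453.4 kg/h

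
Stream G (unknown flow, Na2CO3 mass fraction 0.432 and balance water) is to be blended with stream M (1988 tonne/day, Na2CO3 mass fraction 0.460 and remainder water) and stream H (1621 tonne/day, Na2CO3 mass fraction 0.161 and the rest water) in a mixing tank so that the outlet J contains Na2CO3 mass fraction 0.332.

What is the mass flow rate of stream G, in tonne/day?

227.3 tonne/day

Let G be the unknown flow. Total out = 3609 + G.
Na2CO3 balance: 1175.5 + 0.432·G = 0.332·(3609 + G)
(0.432 − 0.332)·G = 0.332×3609 − 1175.5 = 22.727
G = 22.727 / 0.100 = 227.27 tonne/day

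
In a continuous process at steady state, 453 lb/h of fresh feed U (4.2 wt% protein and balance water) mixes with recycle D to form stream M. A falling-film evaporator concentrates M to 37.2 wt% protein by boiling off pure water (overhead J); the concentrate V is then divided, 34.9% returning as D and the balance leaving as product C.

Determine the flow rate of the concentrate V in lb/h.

78.56 lb/h

Overall protein balance (none leaves overhead): protein in fresh feed = protein in product, i.e. 453×0.042 = (1−0.349)·V·0.372.
V = 19.026/(0.372×0.651) = 78.564 lb/h.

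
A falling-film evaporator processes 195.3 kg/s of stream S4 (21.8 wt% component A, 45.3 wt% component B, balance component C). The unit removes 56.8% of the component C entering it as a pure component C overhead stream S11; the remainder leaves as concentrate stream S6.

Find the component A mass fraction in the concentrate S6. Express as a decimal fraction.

component A is not removed: 195.3×0.218 = 42.575 kg/s of component A enters S6.
component C entering = 195.3×0.329 = 64.254 kg/s; overhead removed = 0.568×64.254 = 36.496 kg/s.
Concentrate = 195.3 − 36.496 = 158.8 kg/s.
Mass fraction = 42.575/158.8 = 0.2681.

0.2681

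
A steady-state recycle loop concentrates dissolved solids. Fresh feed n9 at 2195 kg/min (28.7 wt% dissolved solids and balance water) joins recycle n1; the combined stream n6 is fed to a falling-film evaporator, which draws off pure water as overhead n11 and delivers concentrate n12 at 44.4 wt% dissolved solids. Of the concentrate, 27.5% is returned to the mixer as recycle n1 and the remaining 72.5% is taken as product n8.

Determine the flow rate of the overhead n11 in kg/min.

Overall dissolved solids balance (none leaves overhead): dissolved solids in fresh feed = dissolved solids in product, i.e. 2195×0.287 = (1−0.275)·n12·0.444.
n12 = 629.96/(0.444×0.725) = 1957 kg/min.
Recycle n1 = 0.275×1957 = 538.18 kg/min.
Combined feed n6 = 2195 + 538.18 = 2733.2 kg/min.
Overhead n11 = n6 − n12 = 2733.2 − 1957 = 776.16 kg/min.

776.2 kg/min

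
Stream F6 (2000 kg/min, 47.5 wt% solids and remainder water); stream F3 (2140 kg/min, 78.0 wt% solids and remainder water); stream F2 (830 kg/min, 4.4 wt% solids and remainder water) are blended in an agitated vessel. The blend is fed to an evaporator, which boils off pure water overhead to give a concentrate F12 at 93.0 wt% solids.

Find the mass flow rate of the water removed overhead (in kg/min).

2114 kg/min

solids entering = 2000×0.475 + 2140×0.780 + 830×0.044 = 2655.7 kg/min.
All solids reports to F12, so F12 = 2655.7/0.930 = 2855.6 kg/min.
Total feed = 4970 kg/min; overhead = 4970 − 2855.6 = 2114.4 kg/min.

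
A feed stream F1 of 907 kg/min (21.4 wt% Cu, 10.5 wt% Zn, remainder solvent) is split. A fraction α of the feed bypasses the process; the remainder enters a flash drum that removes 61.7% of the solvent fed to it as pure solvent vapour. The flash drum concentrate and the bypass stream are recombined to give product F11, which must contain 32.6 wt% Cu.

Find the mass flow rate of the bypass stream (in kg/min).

All 907×0.214 = 194.1 kg/min of Cu reaches F11, so F11 = 194.1/0.326 = 595.39 kg/min and vapour = 311.61 kg/min.
The evaporator receives (1−α)·907 of feed at 0.681 solvent and removes 0.617 of that solvent:
0.617×0.681×(1−α)×907 = 311.61
(1−α) = 311.61/381.1 = 0.8177;  α = 0.1823.
Bypass flow = 0.1823×907 = 165.39 kg/min.

165.4 kg/min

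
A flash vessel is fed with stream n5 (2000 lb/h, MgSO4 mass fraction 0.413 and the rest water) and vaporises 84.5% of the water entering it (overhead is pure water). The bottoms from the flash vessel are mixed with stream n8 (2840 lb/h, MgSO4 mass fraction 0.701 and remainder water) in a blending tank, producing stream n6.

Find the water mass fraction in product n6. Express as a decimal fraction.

Vapour removed = 0.845×0.587×2000 = 992.03 lb/h; concentrate = 1008 lb/h.
water reaching the mixer = 181.97 (from concentrate) + 2840×0.299 = 1031.1 lb/h.
Product flow = 1008 + 2840 = 3848 lb/h; water fraction = 0.268.

0.268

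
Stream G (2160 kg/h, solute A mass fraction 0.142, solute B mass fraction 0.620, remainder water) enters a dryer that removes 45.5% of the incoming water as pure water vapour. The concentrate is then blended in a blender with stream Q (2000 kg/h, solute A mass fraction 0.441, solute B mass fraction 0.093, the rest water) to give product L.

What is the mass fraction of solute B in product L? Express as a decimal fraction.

0.388

Vapour removed = 0.455×0.238×2160 = 233.91 kg/h; concentrate = 1926.1 kg/h.
solute B reaching the mixer = 1339.2 (from concentrate) + 2000×0.093 = 1525.2 kg/h.
Product flow = 1926.1 + 2000 = 3926.1 kg/h; solute B fraction = 0.388.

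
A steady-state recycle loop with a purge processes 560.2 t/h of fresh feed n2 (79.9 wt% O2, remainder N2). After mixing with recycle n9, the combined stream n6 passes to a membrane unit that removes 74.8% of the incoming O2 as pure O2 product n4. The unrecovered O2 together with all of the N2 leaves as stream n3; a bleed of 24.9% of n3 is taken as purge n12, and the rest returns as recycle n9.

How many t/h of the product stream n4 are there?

O2 in n6: m_A = 560.2×0.799 + (1−0.249)·(1−0.748)·m_A, so m_A = 447.6/0.8107 = 552.08 t/h.
Product n4 = 0.748×552.08 = 412.96 t/h.

413 t/h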